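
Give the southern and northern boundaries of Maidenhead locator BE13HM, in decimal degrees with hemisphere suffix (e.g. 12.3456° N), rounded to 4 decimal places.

46.5000° S, 46.4583° S

Field B=1, E=4: +1·20° lon, +4·10° lat → SW at lon -160°, lat -50°.
Square 1, 3: +1·2° lon, +3·1° lat → SW at lon -158°, lat -47°.
Subsquare h=7, m=12: +7·0.0833333° lon, +12·0.0416667° lat → SW at lon -157.417°, lat -46.5°.
Cell spans 0.0833333° lon × 0.0416667° lat.
south 46.5000° S, north 46.4583° S.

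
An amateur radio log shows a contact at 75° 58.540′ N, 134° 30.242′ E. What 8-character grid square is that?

PQ75gx04

Shift to the Maidenhead origin (180°W, 90°S): lon 314.50403, lat 165.97567.
Field (20°×10°, letters A–R): lon ⌊314.50403/20⌋ = 15 → P; lat ⌊165.97567/10⌋ = 16 → Q.
Square (2°×1°, digits 0–9): lon ⌊14.50403/2⌋ = 7; lat ⌊5.97567/1⌋ = 5.
Subsquare (5′×2.5′, letters a–x): lon ⌊0.50403/0.0833333⌋ = 6 → g; lat ⌊0.97567/0.0416667⌋ = 23 → x.
Extended square (30″×15″, digits 0–9): lon ⌊0.00403/0.00833333⌋ = 0; lat ⌊0.01733/0.00416667⌋ = 4.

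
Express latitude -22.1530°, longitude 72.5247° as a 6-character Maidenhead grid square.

MG67gu

Add 180° to longitude and 90° to latitude: 252.5247, 67.8470.
Field: 252.5247/20 → 12 → M, 67.8470/10 → 6 → G; chars MG.
Square: 12.5247/2 → 6, 7.8470/1 → 7; chars 67.
Subsquare: 0.5247/0.0833333 → 6 → g, 0.8470/0.0416667 → 20 → u; chars gu.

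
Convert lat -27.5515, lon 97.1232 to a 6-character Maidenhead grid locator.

NG82nk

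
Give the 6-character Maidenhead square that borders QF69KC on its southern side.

Latitude subsquare c = 2; −1 → 1 = b.
The longitude characters are unchanged.

QF69kb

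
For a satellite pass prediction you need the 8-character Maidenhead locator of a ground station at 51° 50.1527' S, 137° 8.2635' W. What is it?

CD18kd39

Add 180° to longitude and 90° to latitude: 42.86228, 38.16412.
Field (20°×10°, letters A–R): 42.86228/20 → 2 → C, 38.16412/10 → 3 → D; chars CD.
Square (2°×1°, digits 0–9): 2.86228/2 → 1, 8.16412/1 → 8; chars 18.
Subsquare (5′×2.5′, letters a–x): 0.86228/0.0833333 → 10 → k, 0.16412/0.0416667 → 3 → d; chars kd.
Extended square (30″×15″, digits 0–9): 0.02894/0.00833333 → 3, 0.03912/0.00416667 → 9; chars 39.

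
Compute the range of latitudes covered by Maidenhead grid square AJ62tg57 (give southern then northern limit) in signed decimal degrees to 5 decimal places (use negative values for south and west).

2.27917, 2.28333

Field A=0, J=9: +0·20° lon, +9·10° lat → SW at lon -180°, lat 0°.
Square 6, 2: +6·2° lon, +2·1° lat → SW at lon -168°, lat 2°.
Subsquare t=19, g=6: +19·0.0833333° lon, +6·0.0416667° lat → SW at lon -166.417°, lat 2.25°.
Extended square 5, 7: +5·0.00833333° lon, +7·0.00416667° lat → SW at lon -166.375°, lat 2.27917°.
Cell spans 0.00833333° lon × 0.00416667° lat.
south 2.27917, north 2.28333.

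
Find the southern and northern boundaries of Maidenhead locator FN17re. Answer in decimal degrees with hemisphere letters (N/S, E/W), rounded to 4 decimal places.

Field F=5, N=13: +5·20° lon, +13·10° lat → SW at lon -80°, lat 40°.
Square 1, 7: +1·2° lon, +7·1° lat → SW at lon -78°, lat 47°.
Subsquare r=17, e=4: +17·0.0833333° lon, +4·0.0416667° lat → SW at lon -76.5833°, lat 47.1667°.
Cell spans 0.0833333° lon × 0.0416667° lat.
south 47.1667° N, north 47.2083° N.

47.1667° N, 47.2083° N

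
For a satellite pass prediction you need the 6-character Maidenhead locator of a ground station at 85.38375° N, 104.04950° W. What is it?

DR75xj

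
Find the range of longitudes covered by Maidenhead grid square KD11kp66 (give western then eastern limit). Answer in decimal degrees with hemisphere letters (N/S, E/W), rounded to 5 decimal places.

22.88333° E, 22.89167° E

Field K=10, D=3: +10·20° lon, +3·10° lat → SW at lon 20°, lat -60°.
Square 1, 1: +1·2° lon, +1·1° lat → SW at lon 22°, lat -59°.
Subsquare k=10, p=15: +10·0.0833333° lon, +15·0.0416667° lat → SW at lon 22.8333°, lat -58.375°.
Extended square 6, 6: +6·0.00833333° lon, +6·0.00416667° lat → SW at lon 22.8833°, lat -58.35°.
Cell spans 0.00833333° lon × 0.00416667° lat.
west 22.88333° E, east 22.89167° E.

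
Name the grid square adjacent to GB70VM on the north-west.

Longitude subsquare v = 21; −1 → 20 = u.
Latitude subsquare m = 12; +1 → 13 = n.

GB70un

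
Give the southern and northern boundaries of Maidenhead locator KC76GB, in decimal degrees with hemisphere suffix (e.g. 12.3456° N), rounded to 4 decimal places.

63.9583° S, 63.9167° S

Field K=10, C=2: +10·20° lon, +2·10° lat → SW at lon 20°, lat -70°.
Square 7, 6: +7·2° lon, +6·1° lat → SW at lon 34°, lat -64°.
Subsquare g=6, b=1: +6·0.0833333° lon, +1·0.0416667° lat → SW at lon 34.5°, lat -63.9583°.
Cell spans 0.0833333° lon × 0.0416667° lat.
south 63.9583° S, north 63.9167° S.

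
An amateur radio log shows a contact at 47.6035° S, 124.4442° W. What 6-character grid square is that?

Add 180° to longitude and 90° to latitude: 55.5558, 42.3965.
Field: lon ⌊55.5558/20⌋ = 2 → C; lat ⌊42.3965/10⌋ = 4 → E.
Square: lon ⌊15.5558/2⌋ = 7; lat ⌊2.3965/1⌋ = 2.
Subsquare: lon ⌊1.5558/0.0833333⌋ = 18 → s; lat ⌊0.3965/0.0416667⌋ = 9 → j.

CE72sj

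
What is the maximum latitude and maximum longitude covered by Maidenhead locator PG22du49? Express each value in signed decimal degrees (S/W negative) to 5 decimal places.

Field P=15, G=6: +15·20° lon, +6·10° lat → SW at lon 120°, lat -30°.
Square 2, 2: +2·2° lon, +2·1° lat → SW at lon 124°, lat -28°.
Subsquare d=3, u=20: +3·0.0833333° lon, +20·0.0416667° lat → SW at lon 124.25°, lat -27.1667°.
Extended square 4, 9: +4·0.00833333° lon, +9·0.00416667° lat → SW at lon 124.283°, lat -27.1292°.
Cell spans 0.00833333° lon × 0.00416667° lat. NE corner is SW corner plus one full cell.
latitude -27.12500, longitude 124.29167.

-27.12500, 124.29167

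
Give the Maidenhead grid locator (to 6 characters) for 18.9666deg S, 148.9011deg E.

QH41ka

Add 180° to longitude and 90° to latitude: 328.9011, 71.0334.
Field (20°×10°, letters A–R): lon ⌊328.9011/20⌋ = 16 → Q; lat ⌊71.0334/10⌋ = 7 → H.
Square (2°×1°, digits 0–9): lon ⌊8.9011/2⌋ = 4; lat ⌊1.0334/1⌋ = 1.
Subsquare (5′×2.5′, letters a–x): lon ⌊0.9011/0.0833333⌋ = 10 → k; lat ⌊0.0334/0.0416667⌋ = 0 → a.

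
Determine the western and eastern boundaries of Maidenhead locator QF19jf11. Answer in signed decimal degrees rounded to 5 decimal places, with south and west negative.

Field Q=16, F=5: +16·20° lon, +5·10° lat → SW at lon 140°, lat -40°.
Square 1, 9: +1·2° lon, +9·1° lat → SW at lon 142°, lat -31°.
Subsquare j=9, f=5: +9·0.0833333° lon, +5·0.0416667° lat → SW at lon 142.75°, lat -30.7917°.
Extended square 1, 1: +1·0.00833333° lon, +1·0.00416667° lat → SW at lon 142.758°, lat -30.7875°.
Cell spans 0.00833333° lon × 0.00416667° lat.
west 142.75833, east 142.76667.

142.75833, 142.76667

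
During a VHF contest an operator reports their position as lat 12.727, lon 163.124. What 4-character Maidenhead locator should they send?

RK12

Shift to the Maidenhead origin (180°W, 90°S): lon 343.12, lat 102.73.
Field: 343.12/20 → 17 → R, 102.73/10 → 10 → K; chars RK.
Square: 3.12/2 → 1, 2.73/1 → 2; chars 12.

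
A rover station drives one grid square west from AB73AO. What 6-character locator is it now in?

AB63xo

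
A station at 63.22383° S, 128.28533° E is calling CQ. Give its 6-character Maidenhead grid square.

PC46ds

Shift to the Maidenhead origin (180°W, 90°S): lon 308.2853, lat 26.7762.
Field (20°×10°, letters A–R): lon ⌊308.2853/20⌋ = 15 → P; lat ⌊26.7762/10⌋ = 2 → C.
Square (2°×1°, digits 0–9): lon ⌊8.2853/2⌋ = 4; lat ⌊6.7762/1⌋ = 6.
Subsquare (5′×2.5′, letters a–x): lon ⌊0.2853/0.0833333⌋ = 3 → d; lat ⌊0.7762/0.0416667⌋ = 18 → s.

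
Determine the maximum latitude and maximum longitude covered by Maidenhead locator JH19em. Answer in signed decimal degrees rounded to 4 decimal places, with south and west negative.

-10.4583, 2.4167

Field J=9, H=7: +9·20° lon, +7·10° lat → SW at lon 0°, lat -20°.
Square 1, 9: +1·2° lon, +9·1° lat → SW at lon 2°, lat -11°.
Subsquare e=4, m=12: +4·0.0833333° lon, +12·0.0416667° lat → SW at lon 2.33333°, lat -10.5°.
Cell spans 0.0833333° lon × 0.0416667° lat. NE corner is SW corner plus one full cell.
latitude -10.4583, longitude 2.4167.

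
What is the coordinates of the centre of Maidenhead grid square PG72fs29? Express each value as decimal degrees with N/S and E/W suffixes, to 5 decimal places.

27.21042° S, 134.43750° E

Field P=15, G=6: +15·20° lon, +6·10° lat → SW at lon 120°, lat -30°.
Square 7, 2: +7·2° lon, +2·1° lat → SW at lon 134°, lat -28°.
Subsquare f=5, s=18: +5·0.0833333° lon, +18·0.0416667° lat → SW at lon 134.417°, lat -27.25°.
Extended square 2, 9: +2·0.00833333° lon, +9·0.00416667° lat → SW at lon 134.433°, lat -27.2125°.
Cell spans 0.00833333° lon × 0.00416667° lat. Centre is SW corner plus half of each.
latitude 27.21042° S, longitude 134.43750° E.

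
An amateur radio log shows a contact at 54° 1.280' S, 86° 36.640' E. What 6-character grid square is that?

ND35hx

Shift to the Maidenhead origin (180°W, 90°S): lon 266.6107, lat 35.9787.
Field: 266.6107/20 → 13 → N, 35.9787/10 → 3 → D; chars ND.
Square: 6.6107/2 → 3, 5.9787/1 → 5; chars 35.
Subsquare: 0.6107/0.0833333 → 7 → h, 0.9787/0.0416667 → 23 → x; chars hx.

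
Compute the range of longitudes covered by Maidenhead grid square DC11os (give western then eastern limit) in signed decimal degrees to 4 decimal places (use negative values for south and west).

-116.8333, -116.7500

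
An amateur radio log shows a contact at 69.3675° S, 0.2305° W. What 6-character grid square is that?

IC90vp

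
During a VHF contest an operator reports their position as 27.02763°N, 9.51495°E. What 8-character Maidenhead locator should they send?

Shift to the Maidenhead origin (180°W, 90°S): lon 189.51495, lat 117.02763.
Field: 189.51495/20 → 9 → J, 117.02763/10 → 11 → L; chars JL.
Square: 9.51495/2 → 4, 7.02763/1 → 7; chars 47.
Subsquare: 1.51495/0.0833333 → 18 → s, 0.02763/0.0416667 → 0 → a; chars sa.
Extended square: 0.01495/0.00833333 → 1, 0.02763/0.00416667 → 6; chars 16.

JL47sa16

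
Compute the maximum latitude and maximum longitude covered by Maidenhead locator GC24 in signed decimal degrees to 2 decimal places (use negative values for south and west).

-65.00, -54.00

Field G=6, C=2: +6·20° lon, +2·10° lat → SW at lon -60°, lat -70°.
Square 2, 4: +2·2° lon, +4·1° lat → SW at lon -56°, lat -66°.
Cell spans 2° lon × 1° lat. NE corner is SW corner plus one full cell.
latitude -65.00, longitude -54.00.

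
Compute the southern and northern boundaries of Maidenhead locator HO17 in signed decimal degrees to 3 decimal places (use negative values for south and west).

Field H=7, O=14: +7·20° lon, +14·10° lat → SW at lon -40°, lat 50°.
Square 1, 7: +1·2° lon, +7·1° lat → SW at lon -38°, lat 57°.
Cell spans 2° lon × 1° lat.
south 57.000, north 58.000.

57.000, 58.000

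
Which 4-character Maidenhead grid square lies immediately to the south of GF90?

Latitude square 0; −1 → -1, wraps to 9, carry into field.
Latitude field F = 5; −1 → 4 = E.
The longitude characters are unchanged.

GE99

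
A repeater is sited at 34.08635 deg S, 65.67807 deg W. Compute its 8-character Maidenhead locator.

Shift to the Maidenhead origin (180°W, 90°S): lon 114.32193, lat 55.91365.
Field (20°×10°, letters A–R): 114.32193/20 → 5 → F, 55.91365/10 → 5 → F; chars FF.
Square (2°×1°, digits 0–9): 14.32193/2 → 7, 5.91365/1 → 5; chars 75.
Subsquare (5′×2.5′, letters a–x): 0.32193/0.0833333 → 3 → d, 0.91365/0.0416667 → 21 → v; chars dv.
Extended square (30″×15″, digits 0–9): 0.07193/0.00833333 → 8, 0.03865/0.00416667 → 9; chars 89.

FF75dv89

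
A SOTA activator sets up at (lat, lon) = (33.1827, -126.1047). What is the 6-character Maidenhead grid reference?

Shift to the Maidenhead origin (180°W, 90°S): lon 53.8953, lat 123.1827.
Field (20°×10°, letters A–R): lon ⌊53.8953/20⌋ = 2 → C; lat ⌊123.1827/10⌋ = 12 → M.
Square (2°×1°, digits 0–9): lon ⌊13.8953/2⌋ = 6; lat ⌊3.1827/1⌋ = 3.
Subsquare (5′×2.5′, letters a–x): lon ⌊1.8953/0.0833333⌋ = 22 → w; lat ⌊0.1827/0.0416667⌋ = 4 → e.

CM63we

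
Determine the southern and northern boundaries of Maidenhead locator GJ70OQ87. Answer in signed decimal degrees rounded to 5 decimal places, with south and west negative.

Field G=6, J=9: +6·20° lon, +9·10° lat → SW at lon -60°, lat 0°.
Square 7, 0: +7·2° lon, +0·1° lat → SW at lon -46°, lat 0°.
Subsquare o=14, q=16: +14·0.0833333° lon, +16·0.0416667° lat → SW at lon -44.8333°, lat 0.666667°.
Extended square 8, 7: +8·0.00833333° lon, +7·0.00416667° lat → SW at lon -44.7667°, lat 0.695833°.
Cell spans 0.00833333° lon × 0.00416667° lat.
south 0.69583, north 0.70000.

0.69583, 0.70000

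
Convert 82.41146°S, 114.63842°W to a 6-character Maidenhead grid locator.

Offset from 180°W / 90°S: lon 65.3616°, lat 7.5885°.
Field: lon ⌊65.3616/20⌋ = 3 → D; lat ⌊7.5885/10⌋ = 0 → A.
Square: lon ⌊5.3616/2⌋ = 2; lat ⌊7.5885/1⌋ = 7.
Subsquare: lon ⌊1.3616/0.0833333⌋ = 16 → q; lat ⌊0.5885/0.0416667⌋ = 14 → o.

DA27qo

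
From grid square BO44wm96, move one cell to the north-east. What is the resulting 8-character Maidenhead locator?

BO44xm07

Longitude extended square 9; +1 → 10, wraps to 0, carry into subsquare.
Longitude subsquare w = 22; +1 → 23 = x.
Latitude extended square 6; +1 → 7.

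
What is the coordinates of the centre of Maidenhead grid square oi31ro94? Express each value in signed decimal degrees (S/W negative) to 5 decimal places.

Field O=14, I=8: +14·20° lon, +8·10° lat → SW at lon 100°, lat -10°.
Square 3, 1: +3·2° lon, +1·1° lat → SW at lon 106°, lat -9°.
Subsquare r=17, o=14: +17·0.0833333° lon, +14·0.0416667° lat → SW at lon 107.417°, lat -8.41667°.
Extended square 9, 4: +9·0.00833333° lon, +4·0.00416667° lat → SW at lon 107.492°, lat -8.4°.
Cell spans 0.00833333° lon × 0.00416667° lat. Centre is SW corner plus half of each.
latitude -8.39792, longitude 107.49583.

-8.39792, 107.49583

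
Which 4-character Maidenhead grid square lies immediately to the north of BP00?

Latitude square 0; +1 → 1.
The longitude characters are unchanged.

BP01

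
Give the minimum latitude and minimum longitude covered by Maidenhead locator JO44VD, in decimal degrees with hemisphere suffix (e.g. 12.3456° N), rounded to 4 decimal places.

54.1250° N, 9.7500° E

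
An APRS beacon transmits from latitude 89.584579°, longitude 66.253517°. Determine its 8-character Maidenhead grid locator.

MR39do00

Shift to the Maidenhead origin (180°W, 90°S): lon 246.25352, lat 179.58458.
Field: lon ⌊246.25352/20⌋ = 12 → M; lat ⌊179.58458/10⌋ = 17 → R.
Square: lon ⌊6.25352/2⌋ = 3; lat ⌊9.58458/1⌋ = 9.
Subsquare: lon ⌊0.25352/0.0833333⌋ = 3 → d; lat ⌊0.58458/0.0416667⌋ = 14 → o.
Extended square: lon ⌊0.00352/0.00833333⌋ = 0; lat ⌊0.00125/0.00416667⌋ = 0.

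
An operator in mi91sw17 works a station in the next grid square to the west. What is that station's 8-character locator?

Longitude extended square 1; −1 → 0.
The latitude characters are unchanged.

MI91sw07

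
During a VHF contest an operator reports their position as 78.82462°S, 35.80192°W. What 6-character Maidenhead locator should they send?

HB21ce

Add 180° to longitude and 90° to latitude: 144.1981, 11.1754.
Field: 144.1981/20 → 7 → H, 11.1754/10 → 1 → B; chars HB.
Square: 4.1981/2 → 2, 1.1754/1 → 1; chars 21.
Subsquare: 0.1981/0.0833333 → 2 → c, 0.1754/0.0416667 → 4 → e; chars ce.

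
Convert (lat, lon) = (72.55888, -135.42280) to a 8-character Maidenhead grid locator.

CQ22gn94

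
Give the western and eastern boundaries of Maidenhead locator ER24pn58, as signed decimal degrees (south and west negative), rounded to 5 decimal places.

Field E=4, R=17: +4·20° lon, +17·10° lat → SW at lon -100°, lat 80°.
Square 2, 4: +2·2° lon, +4·1° lat → SW at lon -96°, lat 84°.
Subsquare p=15, n=13: +15·0.0833333° lon, +13·0.0416667° lat → SW at lon -94.75°, lat 84.5417°.
Extended square 5, 8: +5·0.00833333° lon, +8·0.00416667° lat → SW at lon -94.7083°, lat 84.575°.
Cell spans 0.00833333° lon × 0.00416667° lat.
west -94.70833, east -94.70000.

-94.70833, -94.70000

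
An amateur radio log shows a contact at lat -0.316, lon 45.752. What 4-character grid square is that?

LI29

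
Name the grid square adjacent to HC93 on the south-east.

Longitude square 9; +1 → 10, wraps to 0, carry into field.
Longitude field H = 7; +1 → 8 = I.
Latitude square 3; −1 → 2.

IC02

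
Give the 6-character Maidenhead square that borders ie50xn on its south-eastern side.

Longitude subsquare x = 23; +1 → 24, wraps to 0 = a, carry into square.
Longitude square 5; +1 → 6.
Latitude subsquare n = 13; −1 → 12 = m.

IE60am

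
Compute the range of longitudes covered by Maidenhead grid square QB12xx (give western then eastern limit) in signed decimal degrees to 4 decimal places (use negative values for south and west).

143.9167, 144.0000

Field Q=16, B=1: +16·20° lon, +1·10° lat → SW at lon 140°, lat -80°.
Square 1, 2: +1·2° lon, +2·1° lat → SW at lon 142°, lat -78°.
Subsquare x=23, x=23: +23·0.0833333° lon, +23·0.0416667° lat → SW at lon 143.917°, lat -77.0417°.
Cell spans 0.0833333° lon × 0.0416667° lat.
west 143.9167, east 144.0000.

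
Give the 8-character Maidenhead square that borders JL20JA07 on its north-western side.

JL20ia98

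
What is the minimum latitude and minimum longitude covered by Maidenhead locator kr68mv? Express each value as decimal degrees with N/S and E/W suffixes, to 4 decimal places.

Field K=10, R=17: +10·20° lon, +17·10° lat → SW at lon 20°, lat 80°.
Square 6, 8: +6·2° lon, +8·1° lat → SW at lon 32°, lat 88°.
Subsquare m=12, v=21: +12·0.0833333° lon, +21·0.0416667° lat → SW at lon 33°, lat 88.875°.
latitude 88.8750° N, longitude 33.0000° E.

88.8750° N, 33.0000° E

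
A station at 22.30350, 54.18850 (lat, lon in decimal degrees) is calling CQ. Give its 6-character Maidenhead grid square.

Add 180° to longitude and 90° to latitude: 234.1885, 112.3035.
Field: 234.1885/20 → 11 → L, 112.3035/10 → 11 → L; chars LL.
Square: 14.1885/2 → 7, 2.3035/1 → 2; chars 72.
Subsquare: 0.1885/0.0833333 → 2 → c, 0.3035/0.0416667 → 7 → h; chars ch.

LL72ch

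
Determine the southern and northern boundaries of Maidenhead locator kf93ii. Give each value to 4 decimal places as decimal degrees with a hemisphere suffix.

36.6667° S, 36.6250° S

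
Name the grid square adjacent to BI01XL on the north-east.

Longitude subsquare x = 23; +1 → 24, wraps to 0 = a, carry into square.
Longitude square 0; +1 → 1.
Latitude subsquare l = 11; +1 → 12 = m.

BI11am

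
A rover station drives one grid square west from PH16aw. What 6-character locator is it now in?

PH06xw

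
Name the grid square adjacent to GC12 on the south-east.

Longitude square 1; +1 → 2.
Latitude square 2; −1 → 1.

GC21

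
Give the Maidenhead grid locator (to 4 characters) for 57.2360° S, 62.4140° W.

Shift to the Maidenhead origin (180°W, 90°S): lon 117.59, lat 32.76.
Field (20°×10°, letters A–R): lon ⌊117.59/20⌋ = 5 → F; lat ⌊32.76/10⌋ = 3 → D.
Square (2°×1°, digits 0–9): lon ⌊17.59/2⌋ = 8; lat ⌊2.76/1⌋ = 2.

FD82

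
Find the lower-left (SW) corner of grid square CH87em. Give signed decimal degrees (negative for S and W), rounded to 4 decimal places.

-12.5000, -123.6667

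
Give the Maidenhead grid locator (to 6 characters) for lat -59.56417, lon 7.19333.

JD30ok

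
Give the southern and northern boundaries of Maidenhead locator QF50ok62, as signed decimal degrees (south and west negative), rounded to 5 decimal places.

Field Q=16, F=5: +16·20° lon, +5·10° lat → SW at lon 140°, lat -40°.
Square 5, 0: +5·2° lon, +0·1° lat → SW at lon 150°, lat -40°.
Subsquare o=14, k=10: +14·0.0833333° lon, +10·0.0416667° lat → SW at lon 151.167°, lat -39.5833°.
Extended square 6, 2: +6·0.00833333° lon, +2·0.00416667° lat → SW at lon 151.217°, lat -39.575°.
Cell spans 0.00833333° lon × 0.00416667° lat.
south -39.57500, north -39.57083.

-39.57500, -39.57083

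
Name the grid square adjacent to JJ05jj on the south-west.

JJ05ii

Longitude subsquare j = 9; −1 → 8 = i.
Latitude subsquare j = 9; −1 → 8 = i.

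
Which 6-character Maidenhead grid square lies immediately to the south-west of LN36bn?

Longitude subsquare b = 1; −1 → 0 = a.
Latitude subsquare n = 13; −1 → 12 = m.

LN36am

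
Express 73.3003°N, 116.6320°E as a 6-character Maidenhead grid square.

Offset from 180°W / 90°S: lon 296.6320°, lat 163.3003°.
Field: lon ⌊296.6320/20⌋ = 14 → O; lat ⌊163.3003/10⌋ = 16 → Q.
Square: lon ⌊16.6320/2⌋ = 8; lat ⌊3.3003/1⌋ = 3.
Subsquare: lon ⌊0.6320/0.0833333⌋ = 7 → h; lat ⌊0.3003/0.0416667⌋ = 7 → h.

OQ83hh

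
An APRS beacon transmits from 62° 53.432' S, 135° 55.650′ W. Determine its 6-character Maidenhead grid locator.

CC27ac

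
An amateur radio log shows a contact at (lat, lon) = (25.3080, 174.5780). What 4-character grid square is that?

RL75

Shift to the Maidenhead origin (180°W, 90°S): lon 354.58, lat 115.31.
Field: 354.58/20 → 17 → R, 115.31/10 → 11 → L; chars RL.
Square: 14.58/2 → 7, 5.31/1 → 5; chars 75.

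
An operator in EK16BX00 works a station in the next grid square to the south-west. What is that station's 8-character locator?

EK16aw99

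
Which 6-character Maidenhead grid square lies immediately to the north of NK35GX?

NK36ga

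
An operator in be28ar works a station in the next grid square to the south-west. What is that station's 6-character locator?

Longitude subsquare a = 0; −1 → -1, wraps to 23 = x, carry into square.
Longitude square 2; −1 → 1.
Latitude subsquare r = 17; −1 → 16 = q.

BE18xq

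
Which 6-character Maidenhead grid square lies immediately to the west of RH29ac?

Longitude subsquare a = 0; −1 → -1, wraps to 23 = x, carry into square.
Longitude square 2; −1 → 1.
The latitude characters are unchanged.

RH19xc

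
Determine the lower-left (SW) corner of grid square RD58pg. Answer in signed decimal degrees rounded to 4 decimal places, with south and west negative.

-51.7500, 171.2500

Field R=17, D=3: +17·20° lon, +3·10° lat → SW at lon 160°, lat -60°.
Square 5, 8: +5·2° lon, +8·1° lat → SW at lon 170°, lat -52°.
Subsquare p=15, g=6: +15·0.0833333° lon, +6·0.0416667° lat → SW at lon 171.25°, lat -51.75°.
latitude -51.7500, longitude 171.2500.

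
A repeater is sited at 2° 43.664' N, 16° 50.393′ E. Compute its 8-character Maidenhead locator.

JJ82kr04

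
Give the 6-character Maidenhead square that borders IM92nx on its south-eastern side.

IM92ow

Longitude subsquare n = 13; +1 → 14 = o.
Latitude subsquare x = 23; −1 → 22 = w.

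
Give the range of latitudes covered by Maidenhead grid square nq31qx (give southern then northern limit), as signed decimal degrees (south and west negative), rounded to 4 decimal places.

71.9583, 72.0000

Field N=13, Q=16: +13·20° lon, +16·10° lat → SW at lon 80°, lat 70°.
Square 3, 1: +3·2° lon, +1·1° lat → SW at lon 86°, lat 71°.
Subsquare q=16, x=23: +16·0.0833333° lon, +23·0.0416667° lat → SW at lon 87.3333°, lat 71.9583°.
Cell spans 0.0833333° lon × 0.0416667° lat.
south 71.9583, north 72.0000.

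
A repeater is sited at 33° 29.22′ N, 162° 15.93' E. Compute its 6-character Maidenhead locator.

Offset from 180°W / 90°S: lon 342.2655°, lat 123.4870°.
Field: 342.2655/20 → 17 → R, 123.4870/10 → 12 → M; chars RM.
Square: 2.2655/2 → 1, 3.4870/1 → 3; chars 13.
Subsquare: 0.2655/0.0833333 → 3 → d, 0.4870/0.0416667 → 11 → l; chars dl.

RM13dl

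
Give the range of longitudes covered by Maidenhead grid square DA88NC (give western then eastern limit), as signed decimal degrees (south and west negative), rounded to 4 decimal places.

-102.9167, -102.8333

Field D=3, A=0: +3·20° lon, +0·10° lat → SW at lon -120°, lat -90°.
Square 8, 8: +8·2° lon, +8·1° lat → SW at lon -104°, lat -82°.
Subsquare n=13, c=2: +13·0.0833333° lon, +2·0.0416667° lat → SW at lon -102.917°, lat -81.9167°.
Cell spans 0.0833333° lon × 0.0416667° lat.
west -102.9167, east -102.8333.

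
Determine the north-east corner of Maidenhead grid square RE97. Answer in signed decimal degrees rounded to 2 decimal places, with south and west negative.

-42.00, 180.00

Field R=17, E=4: +17·20° lon, +4·10° lat → SW at lon 160°, lat -50°.
Square 9, 7: +9·2° lon, +7·1° lat → SW at lon 178°, lat -43°.
Cell spans 2° lon × 1° lat. NE corner is SW corner plus one full cell.
latitude -42.00, longitude 180.00.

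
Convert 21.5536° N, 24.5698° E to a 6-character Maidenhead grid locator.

KL21gn

Offset from 180°W / 90°S: lon 204.5698°, lat 111.5536°.
Field: lon ⌊204.5698/20⌋ = 10 → K; lat ⌊111.5536/10⌋ = 11 → L.
Square: lon ⌊4.5698/2⌋ = 2; lat ⌊1.5536/1⌋ = 1.
Subsquare: lon ⌊0.5698/0.0833333⌋ = 6 → g; lat ⌊0.5536/0.0416667⌋ = 13 → n.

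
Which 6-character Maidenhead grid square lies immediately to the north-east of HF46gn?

HF46ho

Longitude subsquare g = 6; +1 → 7 = h.
Latitude subsquare n = 13; +1 → 14 = o.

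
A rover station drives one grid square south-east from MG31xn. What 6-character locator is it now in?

MG41am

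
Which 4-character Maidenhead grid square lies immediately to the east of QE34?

QE44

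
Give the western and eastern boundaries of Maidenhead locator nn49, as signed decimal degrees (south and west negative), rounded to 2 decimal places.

88.00, 90.00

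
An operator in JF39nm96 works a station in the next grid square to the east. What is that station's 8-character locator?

JF39om06

Longitude extended square 9; +1 → 10, wraps to 0, carry into subsquare.
Longitude subsquare n = 13; +1 → 14 = o.
The latitude characters are unchanged.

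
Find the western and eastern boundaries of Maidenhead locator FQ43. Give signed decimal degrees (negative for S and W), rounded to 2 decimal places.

-72.00, -70.00

Field F=5, Q=16: +5·20° lon, +16·10° lat → SW at lon -80°, lat 70°.
Square 4, 3: +4·2° lon, +3·1° lat → SW at lon -72°, lat 73°.
Cell spans 2° lon × 1° lat.
west -72.00, east -70.00.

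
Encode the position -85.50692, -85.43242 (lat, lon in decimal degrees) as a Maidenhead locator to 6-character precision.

Add 180° to longitude and 90° to latitude: 94.5676, 4.4931.
Field: 94.5676/20 → 4 → E, 4.4931/10 → 0 → A; chars EA.
Square: 14.5676/2 → 7, 4.4931/1 → 4; chars 74.
Subsquare: 0.5676/0.0833333 → 6 → g, 0.4931/0.0416667 → 11 → l; chars gl.

EA74gl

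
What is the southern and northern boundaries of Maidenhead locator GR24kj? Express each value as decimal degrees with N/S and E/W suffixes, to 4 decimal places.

84.3750° N, 84.4167° N

Field G=6, R=17: +6·20° lon, +17·10° lat → SW at lon -60°, lat 80°.
Square 2, 4: +2·2° lon, +4·1° lat → SW at lon -56°, lat 84°.
Subsquare k=10, j=9: +10·0.0833333° lon, +9·0.0416667° lat → SW at lon -55.1667°, lat 84.375°.
Cell spans 0.0833333° lon × 0.0416667° lat.
south 84.3750° N, north 84.4167° N.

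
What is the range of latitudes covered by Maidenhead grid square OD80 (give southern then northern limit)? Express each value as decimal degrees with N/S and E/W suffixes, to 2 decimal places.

Field O=14, D=3: +14·20° lon, +3·10° lat → SW at lon 100°, lat -60°.
Square 8, 0: +8·2° lon, +0·1° lat → SW at lon 116°, lat -60°.
Cell spans 2° lon × 1° lat.
south 60.00° S, north 59.00° S.

60.00° S, 59.00° S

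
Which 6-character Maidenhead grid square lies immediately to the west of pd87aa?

PD77xa

Longitude subsquare a = 0; −1 → -1, wraps to 23 = x, carry into square.
Longitude square 8; −1 → 7.
The latitude characters are unchanged.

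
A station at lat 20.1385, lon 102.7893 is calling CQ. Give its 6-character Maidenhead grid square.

Add 180° to longitude and 90° to latitude: 282.7893, 110.1385.
Field: 282.7893/20 → 14 → O, 110.1385/10 → 11 → L; chars OL.
Square: 2.7893/2 → 1, 0.1385/1 → 0; chars 10.
Subsquare: 0.7893/0.0833333 → 9 → j, 0.1385/0.0416667 → 3 → d; chars jd.

OL10jd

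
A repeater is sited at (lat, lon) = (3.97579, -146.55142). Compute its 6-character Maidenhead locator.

BJ63rx

Shift to the Maidenhead origin (180°W, 90°S): lon 33.4486, lat 93.9758.
Field: lon ⌊33.4486/20⌋ = 1 → B; lat ⌊93.9758/10⌋ = 9 → J.
Square: lon ⌊13.4486/2⌋ = 6; lat ⌊3.9758/1⌋ = 3.
Subsquare: lon ⌊1.4486/0.0833333⌋ = 17 → r; lat ⌊0.9758/0.0416667⌋ = 23 → x.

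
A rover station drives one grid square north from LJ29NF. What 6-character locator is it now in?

LJ29ng

Latitude subsquare f = 5; +1 → 6 = g.
The longitude characters are unchanged.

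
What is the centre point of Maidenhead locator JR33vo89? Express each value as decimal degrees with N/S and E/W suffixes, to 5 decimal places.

83.62292° N, 7.82083° E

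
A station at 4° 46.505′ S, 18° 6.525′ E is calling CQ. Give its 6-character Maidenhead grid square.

JI95bf

Add 180° to longitude and 90° to latitude: 198.1087, 85.2249.
Field: 198.1087/20 → 9 → J, 85.2249/10 → 8 → I; chars JI.
Square: 18.1087/2 → 9, 5.2249/1 → 5; chars 95.
Subsquare: 0.1087/0.0833333 → 1 → b, 0.2249/0.0416667 → 5 → f; chars bf.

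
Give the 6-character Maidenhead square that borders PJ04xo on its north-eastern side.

PJ14ap

Longitude subsquare x = 23; +1 → 24, wraps to 0 = a, carry into square.
Longitude square 0; +1 → 1.
Latitude subsquare o = 14; +1 → 15 = p.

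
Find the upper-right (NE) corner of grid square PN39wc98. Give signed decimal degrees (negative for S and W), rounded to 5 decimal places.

Field P=15, N=13: +15·20° lon, +13·10° lat → SW at lon 120°, lat 40°.
Square 3, 9: +3·2° lon, +9·1° lat → SW at lon 126°, lat 49°.
Subsquare w=22, c=2: +22·0.0833333° lon, +2·0.0416667° lat → SW at lon 127.833°, lat 49.0833°.
Extended square 9, 8: +9·0.00833333° lon, +8·0.00416667° lat → SW at lon 127.908°, lat 49.1167°.
Cell spans 0.00833333° lon × 0.00416667° lat. NE corner is SW corner plus one full cell.
latitude 49.12083, longitude 127.91667.

49.12083, 127.91667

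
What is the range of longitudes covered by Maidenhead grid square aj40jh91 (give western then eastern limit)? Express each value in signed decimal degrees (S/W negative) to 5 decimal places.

-171.17500, -171.16667

Field A=0, J=9: +0·20° lon, +9·10° lat → SW at lon -180°, lat 0°.
Square 4, 0: +4·2° lon, +0·1° lat → SW at lon -172°, lat 0°.
Subsquare j=9, h=7: +9·0.0833333° lon, +7·0.0416667° lat → SW at lon -171.25°, lat 0.291667°.
Extended square 9, 1: +9·0.00833333° lon, +1·0.00416667° lat → SW at lon -171.175°, lat 0.295833°.
Cell spans 0.00833333° lon × 0.00416667° lat.
west -171.17500, east -171.16667.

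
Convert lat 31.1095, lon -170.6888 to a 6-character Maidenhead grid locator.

AM41pc

Offset from 180°W / 90°S: lon 9.3112°, lat 121.1095°.
Field (20°×10°, letters A–R): 9.3112/20 → 0 → A, 121.1095/10 → 12 → M; chars AM.
Square (2°×1°, digits 0–9): 9.3112/2 → 4, 1.1095/1 → 1; chars 41.
Subsquare (5′×2.5′, letters a–x): 1.3112/0.0833333 → 15 → p, 0.1095/0.0416667 → 2 → c; chars pc.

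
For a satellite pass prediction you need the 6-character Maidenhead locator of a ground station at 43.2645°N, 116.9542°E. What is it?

ON83lg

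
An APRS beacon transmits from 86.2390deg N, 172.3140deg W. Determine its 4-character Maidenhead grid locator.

AR36

Add 180° to longitude and 90° to latitude: 7.69, 176.24.
Field (20°×10°, letters A–R): 7.69/20 → 0 → A, 176.24/10 → 17 → R; chars AR.
Square (2°×1°, digits 0–9): 7.69/2 → 3, 6.24/1 → 6; chars 36.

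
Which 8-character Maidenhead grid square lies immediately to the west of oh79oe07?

OH79ne97

Longitude extended square 0; −1 → -1, wraps to 9, carry into subsquare.
Longitude subsquare o = 14; −1 → 13 = n.
The latitude characters are unchanged.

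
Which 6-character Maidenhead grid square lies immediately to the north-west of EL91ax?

EL82xa

Longitude subsquare a = 0; −1 → -1, wraps to 23 = x, carry into square.
Longitude square 9; −1 → 8.
Latitude subsquare x = 23; +1 → 24, wraps to 0 = a, carry into square.
Latitude square 1; +1 → 2.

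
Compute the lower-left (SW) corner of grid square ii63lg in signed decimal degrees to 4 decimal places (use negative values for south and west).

-6.7500, -7.0833

Field I=8, I=8: +8·20° lon, +8·10° lat → SW at lon -20°, lat -10°.
Square 6, 3: +6·2° lon, +3·1° lat → SW at lon -8°, lat -7°.
Subsquare l=11, g=6: +11·0.0833333° lon, +6·0.0416667° lat → SW at lon -7.08333°, lat -6.75°.
latitude -6.7500, longitude -7.0833.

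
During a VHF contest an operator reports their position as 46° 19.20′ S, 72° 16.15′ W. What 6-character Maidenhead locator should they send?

FE33uq

Shift to the Maidenhead origin (180°W, 90°S): lon 107.7308, lat 43.6800.
Field (20°×10°, letters A–R): lon ⌊107.7308/20⌋ = 5 → F; lat ⌊43.6800/10⌋ = 4 → E.
Square (2°×1°, digits 0–9): lon ⌊7.7308/2⌋ = 3; lat ⌊3.6800/1⌋ = 3.
Subsquare (5′×2.5′, letters a–x): lon ⌊1.7308/0.0833333⌋ = 20 → u; lat ⌊0.6800/0.0416667⌋ = 16 → q.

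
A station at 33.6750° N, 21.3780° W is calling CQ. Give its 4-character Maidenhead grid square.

Offset from 180°W / 90°S: lon 158.62°, lat 123.67°.
Field: lon ⌊158.62/20⌋ = 7 → H; lat ⌊123.67/10⌋ = 12 → M.
Square: lon ⌊18.62/2⌋ = 9; lat ⌊3.67/1⌋ = 3.

HM93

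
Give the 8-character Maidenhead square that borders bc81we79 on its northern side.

BC81wf70

Latitude extended square 9; +1 → 10, wraps to 0, carry into subsquare.
Latitude subsquare e = 4; +1 → 5 = f.
The longitude characters are unchanged.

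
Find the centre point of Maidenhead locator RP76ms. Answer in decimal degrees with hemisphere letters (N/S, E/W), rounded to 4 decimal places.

66.7708° N, 175.0417° E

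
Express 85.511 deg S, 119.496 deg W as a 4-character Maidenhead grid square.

DA04

Add 180° to longitude and 90° to latitude: 60.50, 4.49.
Field: 60.50/20 → 3 → D, 4.49/10 → 0 → A; chars DA.
Square: 0.50/2 → 0, 4.49/1 → 4; chars 04.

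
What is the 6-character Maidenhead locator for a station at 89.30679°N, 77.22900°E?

MR89oh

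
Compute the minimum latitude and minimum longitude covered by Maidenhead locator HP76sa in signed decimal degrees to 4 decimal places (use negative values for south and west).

66.0000, -24.5000

Field H=7, P=15: +7·20° lon, +15·10° lat → SW at lon -40°, lat 60°.
Square 7, 6: +7·2° lon, +6·1° lat → SW at lon -26°, lat 66°.
Subsquare s=18, a=0: +18·0.0833333° lon, +0·0.0416667° lat → SW at lon -24.5°, lat 66°.
latitude 66.0000, longitude -24.5000.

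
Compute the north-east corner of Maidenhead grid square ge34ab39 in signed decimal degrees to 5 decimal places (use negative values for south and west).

-45.91667, -53.96667

Field G=6, E=4: +6·20° lon, +4·10° lat → SW at lon -60°, lat -50°.
Square 3, 4: +3·2° lon, +4·1° lat → SW at lon -54°, lat -46°.
Subsquare a=0, b=1: +0·0.0833333° lon, +1·0.0416667° lat → SW at lon -54°, lat -45.9583°.
Extended square 3, 9: +3·0.00833333° lon, +9·0.00416667° lat → SW at lon -53.975°, lat -45.9208°.
Cell spans 0.00833333° lon × 0.00416667° lat. NE corner is SW corner plus one full cell.
latitude -45.91667, longitude -53.96667.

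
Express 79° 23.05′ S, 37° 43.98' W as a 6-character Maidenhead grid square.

HB10do

Add 180° to longitude and 90° to latitude: 142.2670, 10.6158.
Field: lon ⌊142.2670/20⌋ = 7 → H; lat ⌊10.6158/10⌋ = 1 → B.
Square: lon ⌊2.2670/2⌋ = 1; lat ⌊0.6158/1⌋ = 0.
Subsquare: lon ⌊0.2670/0.0833333⌋ = 3 → d; lat ⌊0.6158/0.0416667⌋ = 14 → o.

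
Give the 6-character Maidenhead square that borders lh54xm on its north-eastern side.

Longitude subsquare x = 23; +1 → 24, wraps to 0 = a, carry into square.
Longitude square 5; +1 → 6.
Latitude subsquare m = 12; +1 → 13 = n.

LH64an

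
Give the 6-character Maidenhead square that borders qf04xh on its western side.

Longitude subsquare x = 23; −1 → 22 = w.
The latitude characters are unchanged.

QF04wh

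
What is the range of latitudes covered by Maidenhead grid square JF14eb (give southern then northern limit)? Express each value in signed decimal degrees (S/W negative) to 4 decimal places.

Field J=9, F=5: +9·20° lon, +5·10° lat → SW at lon 0°, lat -40°.
Square 1, 4: +1·2° lon, +4·1° lat → SW at lon 2°, lat -36°.
Subsquare e=4, b=1: +4·0.0833333° lon, +1·0.0416667° lat → SW at lon 2.33333°, lat -35.9583°.
Cell spans 0.0833333° lon × 0.0416667° lat.
south -35.9583, north -35.9167.

-35.9583, -35.9167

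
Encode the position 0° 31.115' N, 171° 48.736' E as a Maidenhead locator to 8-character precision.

RJ50vm74

Shift to the Maidenhead origin (180°W, 90°S): lon 351.81227, lat 90.51858.
Field (20°×10°, letters A–R): 351.81227/20 → 17 → R, 90.51858/10 → 9 → J; chars RJ.
Square (2°×1°, digits 0–9): 11.81227/2 → 5, 0.51858/1 → 0; chars 50.
Subsquare (5′×2.5′, letters a–x): 1.81227/0.0833333 → 21 → v, 0.51858/0.0416667 → 12 → m; chars vm.
Extended square (30″×15″, digits 0–9): 0.06227/0.00833333 → 7, 0.01858/0.00416667 → 4; chars 74.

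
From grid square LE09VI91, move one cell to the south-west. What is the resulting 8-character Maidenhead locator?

LE09vi80

Longitude extended square 9; −1 → 8.
Latitude extended square 1; −1 → 0.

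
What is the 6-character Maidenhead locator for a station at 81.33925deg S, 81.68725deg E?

NA08up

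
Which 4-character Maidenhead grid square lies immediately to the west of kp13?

Longitude square 1; −1 → 0.
The latitude characters are unchanged.

KP03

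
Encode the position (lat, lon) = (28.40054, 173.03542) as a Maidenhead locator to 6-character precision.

RL68mj

Shift to the Maidenhead origin (180°W, 90°S): lon 353.0354, lat 118.4005.
Field: lon ⌊353.0354/20⌋ = 17 → R; lat ⌊118.4005/10⌋ = 11 → L.
Square: lon ⌊13.0354/2⌋ = 6; lat ⌊8.4005/1⌋ = 8.
Subsquare: lon ⌊1.0354/0.0833333⌋ = 12 → m; lat ⌊0.4005/0.0416667⌋ = 9 → j.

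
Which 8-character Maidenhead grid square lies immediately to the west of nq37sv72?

Longitude extended square 7; −1 → 6.
The latitude characters are unchanged.

NQ37sv62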